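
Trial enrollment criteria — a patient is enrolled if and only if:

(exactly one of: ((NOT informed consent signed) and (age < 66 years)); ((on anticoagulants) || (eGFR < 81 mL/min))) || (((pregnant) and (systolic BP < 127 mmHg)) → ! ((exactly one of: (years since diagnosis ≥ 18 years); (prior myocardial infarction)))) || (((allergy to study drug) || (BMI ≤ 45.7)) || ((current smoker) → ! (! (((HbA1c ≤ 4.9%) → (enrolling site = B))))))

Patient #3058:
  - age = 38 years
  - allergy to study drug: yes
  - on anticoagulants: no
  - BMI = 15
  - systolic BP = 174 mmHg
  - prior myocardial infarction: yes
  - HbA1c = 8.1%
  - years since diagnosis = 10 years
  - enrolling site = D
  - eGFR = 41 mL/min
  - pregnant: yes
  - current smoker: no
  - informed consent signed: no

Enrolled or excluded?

Enrolled

Atomic conditions:
  NOT informed consent signed: no → true
  age < 66 years: 38 < 66 is true
  on anticoagulants: no → false
  eGFR < 81 mL/min: 41 < 81 is true
  pregnant: yes → true
  systolic BP < 127 mmHg: 174 < 127 is false
  years since diagnosis ≥ 18 years: 10 ≥ 18 is false
  prior myocardial infarction: yes → true
  allergy to study drug: yes → true
  BMI ≤ 45.7: 15 ≤ 45.7 is true
  current smoker: no → false
  HbA1c ≤ 4.9%: 8.1 ≤ 4.9 is false
  enrolling site = B: D == B is false
Combine:
[1.1] true AND true = true
[1.2] false OR true = true
[1] exactly-one(true, true) = false
[2.1] true AND false = false
[2.2.1] exactly-one(false, true) = true
[2.2] NOT true = false
[2] false → false (antecedent false ⇒ implication holds) = true
[3.1] true OR true = true
[3.2.2.1.1] false → false (antecedent false ⇒ implication holds) = true
[3.2.2.1] NOT true = false
[3.2.2] NOT false = true
[3.2] false → true (antecedent false ⇒ implication holds) = true
[3] true OR true = true
[root] false OR true OR true = true
Overall: true → enrolled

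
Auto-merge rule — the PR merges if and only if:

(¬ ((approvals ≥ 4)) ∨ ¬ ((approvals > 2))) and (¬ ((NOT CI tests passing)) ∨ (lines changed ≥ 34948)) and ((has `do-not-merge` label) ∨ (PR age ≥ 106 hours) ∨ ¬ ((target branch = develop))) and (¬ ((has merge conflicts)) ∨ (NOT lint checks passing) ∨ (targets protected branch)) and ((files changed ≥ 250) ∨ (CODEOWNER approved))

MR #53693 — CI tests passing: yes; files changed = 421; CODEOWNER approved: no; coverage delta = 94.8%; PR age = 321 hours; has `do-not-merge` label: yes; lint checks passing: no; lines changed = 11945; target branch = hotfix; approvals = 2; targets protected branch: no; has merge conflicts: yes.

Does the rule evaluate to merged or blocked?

Merged

Atomic conditions:
  approvals ≥ 4: 2 ≥ 4 is false
  approvals > 2: 2 > 2 is false
  NOT CI tests passing: yes → false
  lines changed ≥ 34948: 11945 ≥ 34948 is false
  has `do-not-merge` label: yes → true
  PR age ≥ 106 hours: 321 ≥ 106 is true
  target branch = develop: hotfix == develop is false
  has merge conflicts: yes → true
  NOT lint checks passing: no → true
  targets protected branch: no → false
  files changed ≥ 250: 421 ≥ 250 is true
  CODEOWNER approved: no → false
Combine:
[1.1] NOT false = true
[1.2] NOT false = true
[1] true OR true = true
[2.1] NOT false = true
[2] true OR false = true
[3.3] NOT false = true
[3] true OR true OR true = true
[4.1] NOT true = false
[4] false OR true OR false = true
[5] true OR false = true
[root] true AND true AND true AND true AND true = true
Overall: true → merged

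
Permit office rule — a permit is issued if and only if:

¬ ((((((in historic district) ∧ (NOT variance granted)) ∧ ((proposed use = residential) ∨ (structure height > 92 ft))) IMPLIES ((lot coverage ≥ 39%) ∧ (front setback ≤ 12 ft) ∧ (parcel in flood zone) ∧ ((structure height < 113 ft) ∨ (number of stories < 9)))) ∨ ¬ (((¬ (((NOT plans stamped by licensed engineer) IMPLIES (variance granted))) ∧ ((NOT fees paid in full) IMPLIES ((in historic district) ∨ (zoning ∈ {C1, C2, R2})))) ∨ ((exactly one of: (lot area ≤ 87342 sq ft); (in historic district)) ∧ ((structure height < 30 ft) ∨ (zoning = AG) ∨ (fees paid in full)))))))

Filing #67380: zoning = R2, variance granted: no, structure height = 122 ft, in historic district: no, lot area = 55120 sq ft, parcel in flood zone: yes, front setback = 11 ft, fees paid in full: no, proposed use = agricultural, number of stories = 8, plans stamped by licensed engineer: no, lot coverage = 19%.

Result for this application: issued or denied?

Atomic conditions:
  in historic district: no → false
  NOT variance granted: no → true
  proposed use = residential: agricultural == residential is false
  structure height > 92 ft: 122 > 92 is true
  lot coverage ≥ 39%: 19 ≥ 39 is false
  front setback ≤ 12 ft: 11 ≤ 12 is true
  parcel in flood zone: yes → true
  structure height < 113 ft: 122 < 113 is false
  number of stories < 9: 8 < 9 is true
  NOT plans stamped by licensed engineer: no → true
  variance granted: no → false
  NOT fees paid in full: no → true
  zoning ∈ {C1, C2, R2}: R2 is in the set → true
  lot area ≤ 87342 sq ft: 55120 ≤ 87342 is true
  structure height < 30 ft: 122 < 30 is false
  zoning = AG: R2 == AG is false
  fees paid in full: no → false
Combine:
[1.1.1.1] false AND true = false
[1.1.1.2] false OR true = true
[1.1.1] false AND true = false
[1.1.2.4] false OR true = true
[1.1.2] false AND true AND true AND true = false
[1.1] false → false (antecedent false ⇒ implication holds) = true
[1.2.1.1.1.1] true → false = false
[1.2.1.1.1] NOT false = true
[1.2.1.1.2.2] false OR true = true
[1.2.1.1.2] true → true = true
[1.2.1.1] true AND true = true
[1.2.1.2.1] exactly-one(true, false) = true
[1.2.1.2.2] false OR false OR false = false
[1.2.1.2] true AND false = false
[1.2.1] true OR false = true
[1.2] NOT true = false
[1] true OR false = true
[root] NOT true = false
Overall: false → denied

Denied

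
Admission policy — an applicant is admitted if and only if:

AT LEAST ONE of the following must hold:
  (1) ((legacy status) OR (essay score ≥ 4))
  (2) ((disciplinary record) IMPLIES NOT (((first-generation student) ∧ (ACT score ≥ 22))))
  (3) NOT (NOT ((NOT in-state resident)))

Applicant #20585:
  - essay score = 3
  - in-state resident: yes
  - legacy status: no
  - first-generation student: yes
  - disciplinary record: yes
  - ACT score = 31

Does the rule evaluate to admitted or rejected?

Rejected

Atomic conditions:
  legacy status: no → false
  essay score ≥ 4: 3 ≥ 4 is false
  disciplinary record: yes → true
  first-generation student: yes → true
  ACT score ≥ 22: 31 ≥ 22 is true
  NOT in-state resident: yes → false
Combine:
[1] false OR false = false
[2.2.1] true AND true = true
[2.2] NOT true = false
[2] true → false = false
[3.1] NOT false = true
[3] NOT true = false
[root] false OR false OR false = false
Overall: false → rejected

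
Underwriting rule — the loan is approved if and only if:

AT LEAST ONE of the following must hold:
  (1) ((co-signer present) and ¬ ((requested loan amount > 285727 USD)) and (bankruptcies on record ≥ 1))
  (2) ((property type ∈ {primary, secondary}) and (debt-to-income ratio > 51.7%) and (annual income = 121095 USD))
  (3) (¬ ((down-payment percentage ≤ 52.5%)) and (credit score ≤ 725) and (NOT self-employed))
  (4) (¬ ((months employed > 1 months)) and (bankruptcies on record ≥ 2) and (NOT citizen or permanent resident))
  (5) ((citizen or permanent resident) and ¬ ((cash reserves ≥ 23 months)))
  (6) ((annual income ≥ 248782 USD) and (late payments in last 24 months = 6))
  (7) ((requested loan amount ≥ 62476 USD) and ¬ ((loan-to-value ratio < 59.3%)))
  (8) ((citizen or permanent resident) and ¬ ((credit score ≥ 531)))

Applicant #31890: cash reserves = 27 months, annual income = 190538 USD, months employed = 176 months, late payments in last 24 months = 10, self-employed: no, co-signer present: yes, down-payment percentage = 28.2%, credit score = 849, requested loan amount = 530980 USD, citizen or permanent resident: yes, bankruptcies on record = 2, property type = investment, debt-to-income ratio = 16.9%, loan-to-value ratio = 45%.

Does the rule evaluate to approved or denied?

Atomic conditions:
  co-signer present: yes → true
  requested loan amount > 285727 USD: 530980 > 285727 is true
  bankruptcies on record ≥ 1: 2 ≥ 1 is true
  property type ∈ {primary, secondary}: investment is not in the set → false
  debt-to-income ratio > 51.7%: 16.9 > 51.7 is false
  annual income = 121095 USD: 190538 == 121095 is false
  down-payment percentage ≤ 52.5%: 28.2 ≤ 52.5 is true
  credit score ≤ 725: 849 ≤ 725 is false
  NOT self-employed: no → true
  months employed > 1 months: 176 > 1 is true
  bankruptcies on record ≥ 2: 2 ≥ 2 is true
  NOT citizen or permanent resident: yes → false
  citizen or permanent resident: yes → true
  cash reserves ≥ 23 months: 27 ≥ 23 is true
  annual income ≥ 248782 USD: 190538 ≥ 248782 is false
  late payments in last 24 months = 6: 10 == 6 is false
  requested loan amount ≥ 62476 USD: 530980 ≥ 62476 is true
  loan-to-value ratio < 59.3%: 45 < 59.3 is true
  credit score ≥ 531: 849 ≥ 531 is true
Combine:
[1.2] NOT true = false
[1] true AND false AND true = false
[2] false AND false AND false = false
[3.1] NOT true = false
[3] false AND false AND true = false
[4.1] NOT true = false
[4] false AND true AND false = false
[5.2] NOT true = false
[5] true AND false = false
[6] false AND false = false
[7.2] NOT true = false
[7] true AND false = false
[8.2] NOT true = false
[8] true AND false = false
[root] false OR false OR false OR false OR false OR false OR false OR false = false
Overall: false → denied

Denied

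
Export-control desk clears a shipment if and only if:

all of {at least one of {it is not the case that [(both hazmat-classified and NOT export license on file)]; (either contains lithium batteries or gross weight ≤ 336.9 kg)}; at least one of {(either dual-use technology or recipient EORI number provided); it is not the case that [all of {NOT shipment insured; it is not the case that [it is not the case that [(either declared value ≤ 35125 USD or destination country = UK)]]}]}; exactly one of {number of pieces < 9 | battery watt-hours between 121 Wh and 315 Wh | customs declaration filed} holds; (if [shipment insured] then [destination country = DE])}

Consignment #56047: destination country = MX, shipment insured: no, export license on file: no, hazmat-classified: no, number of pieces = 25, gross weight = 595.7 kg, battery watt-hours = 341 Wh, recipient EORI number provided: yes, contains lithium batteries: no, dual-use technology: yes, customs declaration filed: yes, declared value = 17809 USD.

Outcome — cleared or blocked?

Atomic conditions:
  hazmat-classified: no → false
  NOT export license on file: no → true
  contains lithium batteries: no → false
  gross weight ≤ 336.9 kg: 595.7 ≤ 336.9 is false
  dual-use technology: yes → true
  recipient EORI number provided: yes → true
  NOT shipment insured: no → true
  declared value ≤ 35125 USD: 17809 ≤ 35125 is true
  destination country = UK: MX == UK is false
  number of pieces < 9: 25 < 9 is false
  battery watt-hours between 121 Wh and 315 Wh: 341 in [121, 315] is false
  customs declaration filed: yes → true
  shipment insured: no → false
  destination country = DE: MX == DE is false
Combine:
[1.1.1] false AND true = false
[1.1] NOT false = true
[1.2] false OR false = false
[1] true OR false = true
[2.1] true OR true = true
[2.2.1.2.1.1] true OR false = true
[2.2.1.2.1] NOT true = false
[2.2.1.2] NOT false = true
[2.2.1] true AND true = true
[2.2] NOT true = false
[2] true OR false = true
[3] exactly-one(false, false, true) = true
[4] false → false (antecedent false ⇒ implication holds) = true
[root] true AND true AND true AND true = true
Overall: true → cleared

Cleared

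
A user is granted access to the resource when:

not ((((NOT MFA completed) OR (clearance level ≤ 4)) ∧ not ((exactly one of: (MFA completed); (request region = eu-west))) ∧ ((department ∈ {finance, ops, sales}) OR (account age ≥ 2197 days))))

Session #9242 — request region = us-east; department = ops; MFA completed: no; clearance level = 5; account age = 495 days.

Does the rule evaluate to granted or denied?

Denied

Atomic conditions:
  NOT MFA completed: no → true
  clearance level ≤ 4: 5 ≤ 4 is false
  MFA completed: no → false
  request region = eu-west: us-east == eu-west is false
  department ∈ {finance, ops, sales}: ops is in the set → true
  account age ≥ 2197 days: 495 ≥ 2197 is false
Combine:
[1.1] true OR false = true
[1.2.1] exactly-one(false, false) = false
[1.2] NOT false = true
[1.3] true OR false = true
[1] true AND true AND true = true
[root] NOT true = false
Overall: false → denied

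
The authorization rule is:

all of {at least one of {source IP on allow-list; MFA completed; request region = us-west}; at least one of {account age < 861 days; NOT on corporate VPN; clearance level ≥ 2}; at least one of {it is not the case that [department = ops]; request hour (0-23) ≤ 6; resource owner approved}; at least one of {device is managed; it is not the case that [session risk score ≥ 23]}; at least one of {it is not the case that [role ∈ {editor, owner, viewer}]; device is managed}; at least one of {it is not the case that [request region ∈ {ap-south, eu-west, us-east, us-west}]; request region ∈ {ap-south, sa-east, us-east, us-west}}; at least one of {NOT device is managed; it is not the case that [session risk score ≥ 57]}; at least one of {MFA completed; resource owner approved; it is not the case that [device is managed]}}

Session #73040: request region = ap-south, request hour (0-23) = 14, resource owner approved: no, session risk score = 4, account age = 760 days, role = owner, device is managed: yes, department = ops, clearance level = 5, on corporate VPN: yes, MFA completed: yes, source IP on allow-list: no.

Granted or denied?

Denied

Atomic conditions:
  source IP on allow-list: no → false
  MFA completed: yes → true
  request region = us-west: ap-south == us-west is false
  account age < 861 days: 760 < 861 is true
  NOT on corporate VPN: yes → false
  clearance level ≥ 2: 5 ≥ 2 is true
  department = ops: ops == ops is true
  request hour (0-23) ≤ 6: 14 ≤ 6 is false
  resource owner approved: no → false
  device is managed: yes → true
  session risk score ≥ 23: 4 ≥ 23 is false
  role ∈ {editor, owner, viewer}: owner is in the set → true
  request region ∈ {ap-south, eu-west, us-east, us-west}: ap-south is in the set → true
  request region ∈ {ap-south, sa-east, us-east, us-west}: ap-south is in the set → true
  NOT device is managed: yes → false
  session risk score ≥ 57: 4 ≥ 57 is false
Combine:
[1] false OR true OR false = true
[2] true OR false OR true = true
[3.1] NOT true = false
[3] false OR false OR false = false
[4.2] NOT false = true
[4] true OR true = true
[5.1] NOT true = false
[5] false OR true = true
[6.1] NOT true = false
[6] false OR true = true
[7.2] NOT false = true
[7] false OR true = true
[8.3] NOT true = false
[8] true OR false OR false = true
[root] true AND true AND false AND true AND true AND true AND true AND true = false
Overall: false → denied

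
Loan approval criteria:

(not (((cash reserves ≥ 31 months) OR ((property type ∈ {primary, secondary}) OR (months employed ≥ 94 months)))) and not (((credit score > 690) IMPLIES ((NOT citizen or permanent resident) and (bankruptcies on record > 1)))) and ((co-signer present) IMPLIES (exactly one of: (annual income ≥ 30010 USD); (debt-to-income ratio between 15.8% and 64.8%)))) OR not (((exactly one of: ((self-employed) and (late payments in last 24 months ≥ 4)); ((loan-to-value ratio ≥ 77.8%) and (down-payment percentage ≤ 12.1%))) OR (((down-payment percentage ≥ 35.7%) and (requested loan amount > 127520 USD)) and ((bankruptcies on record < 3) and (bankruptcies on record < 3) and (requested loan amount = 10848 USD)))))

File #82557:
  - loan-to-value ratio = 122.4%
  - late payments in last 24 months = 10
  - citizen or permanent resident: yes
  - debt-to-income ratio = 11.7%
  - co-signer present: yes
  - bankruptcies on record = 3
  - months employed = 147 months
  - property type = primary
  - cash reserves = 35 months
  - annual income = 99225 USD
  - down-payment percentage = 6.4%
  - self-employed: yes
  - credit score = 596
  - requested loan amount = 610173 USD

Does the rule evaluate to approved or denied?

Atomic conditions:
  cash reserves ≥ 31 months: 35 ≥ 31 is true
  property type ∈ {primary, secondary}: primary is in the set → true
  months employed ≥ 94 months: 147 ≥ 94 is true
  credit score > 690: 596 > 690 is false
  NOT citizen or permanent resident: yes → false
  bankruptcies on record > 1: 3 > 1 is true
  co-signer present: yes → true
  annual income ≥ 30010 USD: 99225 ≥ 30010 is true
  debt-to-income ratio between 15.8% and 64.8%: 11.7 in [15.8, 64.8] is false
  self-employed: yes → true
  late payments in last 24 months ≥ 4: 10 ≥ 4 is true
  loan-to-value ratio ≥ 77.8%: 122.4 ≥ 77.8 is true
  down-payment percentage ≤ 12.1%: 6.4 ≤ 12.1 is true
  down-payment percentage ≥ 35.7%: 6.4 ≥ 35.7 is false
  requested loan amount > 127520 USD: 610173 > 127520 is true
  bankruptcies on record < 3: 3 < 3 is false
  requested loan amount = 10848 USD: 610173 == 10848 is false
Combine:
[1.1.1.2] true OR true = true
[1.1.1] true OR true = true
[1.1] NOT true = false
[1.2.1.2] false AND true = false
[1.2.1] false → false (antecedent false ⇒ implication holds) = true
[1.2] NOT true = false
[1.3.2] exactly-one(true, false) = true
[1.3] true → true = true
[1] false AND false AND true = false
[2.1.1.1] true AND true = true
[2.1.1.2] true AND true = true
[2.1.1] exactly-one(true, true) = false
[2.1.2.1] false AND true = false
[2.1.2.2] false AND false AND false = false
[2.1.2] false AND false = false
[2.1] false OR false = false
[2] NOT false = true
[root] false OR true = true
Overall: true → approved

Approved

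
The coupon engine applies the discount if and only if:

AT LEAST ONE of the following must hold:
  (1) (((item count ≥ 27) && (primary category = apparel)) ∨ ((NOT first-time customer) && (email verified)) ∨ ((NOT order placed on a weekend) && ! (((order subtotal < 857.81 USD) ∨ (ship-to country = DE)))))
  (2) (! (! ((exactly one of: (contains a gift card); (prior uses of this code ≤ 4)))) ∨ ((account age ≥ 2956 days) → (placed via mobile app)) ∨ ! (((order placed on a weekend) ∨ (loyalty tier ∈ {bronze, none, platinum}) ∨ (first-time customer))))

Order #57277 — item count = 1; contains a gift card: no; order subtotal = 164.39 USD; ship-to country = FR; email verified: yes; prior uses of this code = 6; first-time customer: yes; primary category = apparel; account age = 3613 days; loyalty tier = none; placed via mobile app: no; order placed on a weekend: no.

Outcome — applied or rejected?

Atomic conditions:
  item count ≥ 27: 1 ≥ 27 is false
  primary category = apparel: apparel == apparel is true
  NOT first-time customer: yes → false
  email verified: yes → true
  NOT order placed on a weekend: no → true
  order subtotal < 857.81 USD: 164.39 < 857.81 is true
  ship-to country = DE: FR == DE is false
  contains a gift card: no → false
  prior uses of this code ≤ 4: 6 ≤ 4 is false
  account age ≥ 2956 days: 3613 ≥ 2956 is true
  placed via mobile app: no → false
  order placed on a weekend: no → false
  loyalty tier ∈ {bronze, none, platinum}: none is in the set → true
  first-time customer: yes → true
Combine:
[1.1] false AND true = false
[1.2] false AND true = false
[1.3.2.1] true OR false = true
[1.3.2] NOT true = false
[1.3] true AND false = false
[1] false OR false OR false = false
[2.1.1.1] exactly-one(false, false) = false
[2.1.1] NOT false = true
[2.1] NOT true = false
[2.2] true → false = false
[2.3.1] false OR true OR true = true
[2.3] NOT true = false
[2] false OR false OR false = false
[root] false OR false = false
Overall: false → rejected

Rejected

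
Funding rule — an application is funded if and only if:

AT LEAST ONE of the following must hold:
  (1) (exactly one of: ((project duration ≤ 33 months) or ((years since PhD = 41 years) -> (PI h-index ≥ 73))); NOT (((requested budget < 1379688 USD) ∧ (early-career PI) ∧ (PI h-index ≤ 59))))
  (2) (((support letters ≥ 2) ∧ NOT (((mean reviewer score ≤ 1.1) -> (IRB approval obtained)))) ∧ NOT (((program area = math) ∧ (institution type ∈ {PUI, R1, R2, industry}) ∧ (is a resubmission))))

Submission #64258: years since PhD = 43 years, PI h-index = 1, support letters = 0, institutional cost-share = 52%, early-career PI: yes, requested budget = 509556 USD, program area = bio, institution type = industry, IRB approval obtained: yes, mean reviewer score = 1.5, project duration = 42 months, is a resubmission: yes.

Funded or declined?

Atomic conditions:
  project duration ≤ 33 months: 42 ≤ 33 is false
  years since PhD = 41 years: 43 == 41 is false
  PI h-index ≥ 73: 1 ≥ 73 is false
  requested budget < 1379688 USD: 509556 < 1379688 is true
  early-career PI: yes → true
  PI h-index ≤ 59: 1 ≤ 59 is true
  support letters ≥ 2: 0 ≥ 2 is false
  mean reviewer score ≤ 1.1: 1.5 ≤ 1.1 is false
  IRB approval obtained: yes → true
  program area = math: bio == math is false
  institution type ∈ {PUI, R1, R2, industry}: industry is in the set → true
  is a resubmission: yes → true
Combine:
[1.1.2] false → false (antecedent false ⇒ implication holds) = true
[1.1] false OR true = true
[1.2.1] true AND true AND true = true
[1.2] NOT true = false
[1] exactly-one(true, false) = true
[2.1.2.1] false → true (antecedent false ⇒ implication holds) = true
[2.1.2] NOT true = false
[2.1] false AND false = false
[2.2.1] false AND true AND true = false
[2.2] NOT false = true
[2] false AND true = false
[root] true OR false = true
Overall: true → funded

Funded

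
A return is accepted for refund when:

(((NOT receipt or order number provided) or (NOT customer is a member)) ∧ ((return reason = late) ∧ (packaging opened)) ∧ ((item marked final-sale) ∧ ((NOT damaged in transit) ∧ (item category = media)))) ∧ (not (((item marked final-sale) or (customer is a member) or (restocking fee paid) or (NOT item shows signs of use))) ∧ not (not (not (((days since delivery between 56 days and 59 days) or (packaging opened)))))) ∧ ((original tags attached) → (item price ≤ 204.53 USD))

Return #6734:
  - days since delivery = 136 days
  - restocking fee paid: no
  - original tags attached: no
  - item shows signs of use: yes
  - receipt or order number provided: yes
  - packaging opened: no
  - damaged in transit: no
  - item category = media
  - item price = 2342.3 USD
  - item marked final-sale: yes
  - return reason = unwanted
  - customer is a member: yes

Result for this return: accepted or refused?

Refused

Atomic conditions:
  NOT receipt or order number provided: yes → false
  NOT customer is a member: yes → false
  return reason = late: unwanted == late is false
  packaging opened: no → false
  item marked final-sale: yes → true
  NOT damaged in transit: no → true
  item category = media: media == media is true
  customer is a member: yes → true
  restocking fee paid: no → false
  NOT item shows signs of use: yes → false
  days since delivery between 56 days and 59 days: 136 in [56, 59] is false
  original tags attached: no → false
  item price ≤ 204.53 USD: 2342.3 ≤ 204.53 is false
Combine:
[1.1] false OR false = false
[1.2] false AND false = false
[1.3.2] true AND true = true
[1.3] true AND true = true
[1] false AND false AND true = false
[2.1.1] true OR true OR false OR false = true
[2.1] NOT true = false
[2.2.1.1.1] false OR false = false
[2.2.1.1] NOT false = true
[2.2.1] NOT true = false
[2.2] NOT false = true
[2] false AND true = false
[3] false → false (antecedent false ⇒ implication holds) = true
[root] false AND false AND true = false
Overall: false → refused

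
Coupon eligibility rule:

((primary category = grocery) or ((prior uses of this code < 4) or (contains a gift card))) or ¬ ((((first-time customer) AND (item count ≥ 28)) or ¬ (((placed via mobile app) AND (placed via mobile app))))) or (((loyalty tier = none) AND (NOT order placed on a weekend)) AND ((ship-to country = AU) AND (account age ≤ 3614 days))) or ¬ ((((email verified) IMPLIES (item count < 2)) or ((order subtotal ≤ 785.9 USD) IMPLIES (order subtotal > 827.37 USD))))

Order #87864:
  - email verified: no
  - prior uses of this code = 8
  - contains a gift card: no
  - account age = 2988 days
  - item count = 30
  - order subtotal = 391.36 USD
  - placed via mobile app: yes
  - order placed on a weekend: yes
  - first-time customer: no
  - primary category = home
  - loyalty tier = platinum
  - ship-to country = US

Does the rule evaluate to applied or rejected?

Atomic conditions:
  primary category = grocery: home == grocery is false
  prior uses of this code < 4: 8 < 4 is false
  contains a gift card: no → false
  first-time customer: no → false
  item count ≥ 28: 30 ≥ 28 is true
  placed via mobile app: yes → true
  loyalty tier = none: platinum == none is false
  NOT order placed on a weekend: yes → false
  ship-to country = AU: US == AU is false
  account age ≤ 3614 days: 2988 ≤ 3614 is true
  email verified: no → false
  item count < 2: 30 < 2 is false
  order subtotal ≤ 785.9 USD: 391.36 ≤ 785.9 is true
  order subtotal > 827.37 USD: 391.36 > 827.37 is false
Combine:
[1.2] false OR false = false
[1] false OR false = false
[2.1.1] false AND true = false
[2.1.2.1] true AND true = true
[2.1.2] NOT true = false
[2.1] false OR false = false
[2] NOT false = true
[3.1] false AND false = false
[3.2] false AND true = false
[3] false AND false = false
[4.1.1] false → false (antecedent false ⇒ implication holds) = true
[4.1.2] true → false = false
[4.1] true OR false = true
[4] NOT true = false
[root] false OR true OR false OR false = true
Overall: true → applied

Applied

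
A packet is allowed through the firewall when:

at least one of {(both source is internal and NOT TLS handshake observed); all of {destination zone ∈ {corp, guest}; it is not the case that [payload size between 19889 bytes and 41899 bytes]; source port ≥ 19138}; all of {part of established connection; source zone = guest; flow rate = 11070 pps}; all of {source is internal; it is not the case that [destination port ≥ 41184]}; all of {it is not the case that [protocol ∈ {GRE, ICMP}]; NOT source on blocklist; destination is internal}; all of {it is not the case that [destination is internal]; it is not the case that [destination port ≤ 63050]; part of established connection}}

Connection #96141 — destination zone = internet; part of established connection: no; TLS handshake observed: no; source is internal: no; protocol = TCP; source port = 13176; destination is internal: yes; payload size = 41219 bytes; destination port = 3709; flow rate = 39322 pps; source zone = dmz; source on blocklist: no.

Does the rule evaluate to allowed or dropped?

Allowed

Atomic conditions:
  source is internal: no → false
  NOT TLS handshake observed: no → true
  destination zone ∈ {corp, guest}: internet is not in the set → false
  payload size between 19889 bytes and 41899 bytes: 41219 in [19889, 41899] is true
  source port ≥ 19138: 13176 ≥ 19138 is false
  part of established connection: no → false
  source zone = guest: dmz == guest is false
  flow rate = 11070 pps: 39322 == 11070 is false
  destination port ≥ 41184: 3709 ≥ 41184 is false
  protocol ∈ {GRE, ICMP}: TCP is not in the set → false
  NOT source on blocklist: no → true
  destination is internal: yes → true
  destination port ≤ 63050: 3709 ≤ 63050 is true
Combine:
[1] false AND true = false
[2.2] NOT true = false
[2] false AND false AND false = false
[3] false AND false AND false = false
[4.2] NOT false = true
[4] false AND true = false
[5.1] NOT false = true
[5] true AND true AND true = true
[6.1] NOT true = false
[6.2] NOT true = false
[6] false AND false AND false = false
[root] false OR false OR false OR false OR true OR false = true
Overall: true → allowed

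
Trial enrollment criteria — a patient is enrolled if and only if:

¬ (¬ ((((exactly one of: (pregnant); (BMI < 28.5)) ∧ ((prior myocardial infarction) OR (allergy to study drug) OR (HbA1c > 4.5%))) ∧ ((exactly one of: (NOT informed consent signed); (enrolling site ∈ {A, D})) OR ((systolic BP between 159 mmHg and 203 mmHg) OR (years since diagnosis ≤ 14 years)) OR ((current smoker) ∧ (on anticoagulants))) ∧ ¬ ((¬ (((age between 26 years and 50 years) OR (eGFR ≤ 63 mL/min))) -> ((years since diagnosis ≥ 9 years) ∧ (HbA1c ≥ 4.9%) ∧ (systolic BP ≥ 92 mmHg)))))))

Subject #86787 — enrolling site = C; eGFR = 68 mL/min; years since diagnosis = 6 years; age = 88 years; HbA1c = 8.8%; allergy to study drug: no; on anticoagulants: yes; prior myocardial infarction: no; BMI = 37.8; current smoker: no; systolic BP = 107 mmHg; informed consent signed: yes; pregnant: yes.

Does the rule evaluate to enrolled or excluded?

Atomic conditions:
  pregnant: yes → true
  BMI < 28.5: 37.8 < 28.5 is false
  prior myocardial infarction: no → false
  allergy to study drug: no → false
  HbA1c > 4.5%: 8.8 > 4.5 is true
  NOT informed consent signed: yes → false
  enrolling site ∈ {A, D}: C is not in the set → false
  systolic BP between 159 mmHg and 203 mmHg: 107 in [159, 203] is false
  years since diagnosis ≤ 14 years: 6 ≤ 14 is true
  current smoker: no → false
  on anticoagulants: yes → true
  age between 26 years and 50 years: 88 in [26, 50] is false
  eGFR ≤ 63 mL/min: 68 ≤ 63 is false
  years since diagnosis ≥ 9 years: 6 ≥ 9 is false
  HbA1c ≥ 4.9%: 8.8 ≥ 4.9 is true
  systolic BP ≥ 92 mmHg: 107 ≥ 92 is true
Combine:
[1.1.1.1] exactly-one(true, false) = true
[1.1.1.2] false OR false OR true = true
[1.1.1] true AND true = true
[1.1.2.1] exactly-one(false, false) = false
[1.1.2.2] false OR true = true
[1.1.2.3] false AND true = false
[1.1.2] false OR true OR false = true
[1.1.3.1.1.1] false OR false = false
[1.1.3.1.1] NOT false = true
[1.1.3.1.2] false AND true AND true = false
[1.1.3.1] true → false = false
[1.1.3] NOT false = true
[1.1] true AND true AND true = true
[1] NOT true = false
[root] NOT false = true
Overall: true → enrolled

Enrolled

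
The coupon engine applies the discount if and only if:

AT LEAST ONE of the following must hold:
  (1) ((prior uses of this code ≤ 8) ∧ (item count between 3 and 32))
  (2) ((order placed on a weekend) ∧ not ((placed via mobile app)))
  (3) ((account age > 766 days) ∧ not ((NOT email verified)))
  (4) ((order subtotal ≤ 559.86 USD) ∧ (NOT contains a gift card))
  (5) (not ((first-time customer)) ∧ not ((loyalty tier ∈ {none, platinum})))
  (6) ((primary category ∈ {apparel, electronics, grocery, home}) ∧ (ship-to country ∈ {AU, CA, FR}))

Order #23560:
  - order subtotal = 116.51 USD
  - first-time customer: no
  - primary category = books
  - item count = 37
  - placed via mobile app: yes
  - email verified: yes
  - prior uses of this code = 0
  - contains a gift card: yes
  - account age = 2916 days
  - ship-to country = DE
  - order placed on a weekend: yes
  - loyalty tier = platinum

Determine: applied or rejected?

Applied

Atomic conditions:
  prior uses of this code ≤ 8: 0 ≤ 8 is true
  item count between 3 and 32: 37 in [3, 32] is false
  order placed on a weekend: yes → true
  placed via mobile app: yes → true
  account age > 766 days: 2916 > 766 is true
  NOT email verified: yes → false
  order subtotal ≤ 559.86 USD: 116.51 ≤ 559.86 is true
  NOT contains a gift card: yes → false
  first-time customer: no → false
  loyalty tier ∈ {none, platinum}: platinum is in the set → true
  primary category ∈ {apparel, electronics, grocery, home}: books is not in the set → false
  ship-to country ∈ {AU, CA, FR}: DE is not in the set → false
Combine:
[1] true AND false = false
[2.2] NOT true = false
[2] true AND false = false
[3.2] NOT false = true
[3] true AND true = true
[4] true AND false = false
[5.1] NOT false = true
[5.2] NOT true = false
[5] true AND false = false
[6] false AND false = false
[root] false OR false OR true OR false OR false OR false = true
Overall: true → applied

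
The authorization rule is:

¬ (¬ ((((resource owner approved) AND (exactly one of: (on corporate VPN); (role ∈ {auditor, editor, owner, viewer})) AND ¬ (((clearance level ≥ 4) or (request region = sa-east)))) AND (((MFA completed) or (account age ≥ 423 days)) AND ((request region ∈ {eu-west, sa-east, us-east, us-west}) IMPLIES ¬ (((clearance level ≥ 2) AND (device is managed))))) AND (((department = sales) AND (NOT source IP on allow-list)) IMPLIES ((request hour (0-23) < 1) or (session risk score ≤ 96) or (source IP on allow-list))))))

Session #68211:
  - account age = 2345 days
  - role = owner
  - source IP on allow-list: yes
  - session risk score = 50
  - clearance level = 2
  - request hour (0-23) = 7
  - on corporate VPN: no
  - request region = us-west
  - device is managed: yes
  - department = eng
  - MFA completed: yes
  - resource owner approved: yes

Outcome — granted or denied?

Atomic conditions:
  resource owner approved: yes → true
  on corporate VPN: no → false
  role ∈ {auditor, editor, owner, viewer}: owner is in the set → true
  clearance level ≥ 4: 2 ≥ 4 is false
  request region = sa-east: us-west == sa-east is false
  MFA completed: yes → true
  account age ≥ 423 days: 2345 ≥ 423 is true
  request region ∈ {eu-west, sa-east, us-east, us-west}: us-west is in the set → true
  clearance level ≥ 2: 2 ≥ 2 is true
  device is managed: yes → true
  department = sales: eng == sales is false
  NOT source IP on allow-list: yes → false
  request hour (0-23) < 1: 7 < 1 is false
  session risk score ≤ 96: 50 ≤ 96 is true
  source IP on allow-list: yes → true
Combine:
[1.1.1.2] exactly-one(false, true) = true
[1.1.1.3.1] false OR false = false
[1.1.1.3] NOT false = true
[1.1.1] true AND true AND true = true
[1.1.2.1] true OR true = true
[1.1.2.2.2.1] true AND true = true
[1.1.2.2.2] NOT true = false
[1.1.2.2] true → false = false
[1.1.2] true AND false = false
[1.1.3.1] false AND false = false
[1.1.3.2] false OR true OR true = true
[1.1.3] false → true (antecedent false ⇒ implication holds) = true
[1.1] true AND false AND true = false
[1] NOT false = true
[root] NOT true = false
Overall: false → denied

Denied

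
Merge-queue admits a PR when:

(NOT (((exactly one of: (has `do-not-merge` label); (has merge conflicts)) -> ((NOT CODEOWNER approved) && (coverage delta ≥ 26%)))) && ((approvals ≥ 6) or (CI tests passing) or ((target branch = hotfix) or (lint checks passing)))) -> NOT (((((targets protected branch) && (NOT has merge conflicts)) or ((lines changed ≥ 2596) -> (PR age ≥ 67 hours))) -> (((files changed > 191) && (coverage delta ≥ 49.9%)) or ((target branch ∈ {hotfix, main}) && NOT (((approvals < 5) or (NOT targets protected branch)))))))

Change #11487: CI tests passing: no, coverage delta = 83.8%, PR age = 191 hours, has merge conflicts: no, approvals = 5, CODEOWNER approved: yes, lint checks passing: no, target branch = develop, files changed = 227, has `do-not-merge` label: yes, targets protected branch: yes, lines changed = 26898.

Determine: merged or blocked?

Merged

Atomic conditions:
  has `do-not-merge` label: yes → true
  has merge conflicts: no → false
  NOT CODEOWNER approved: yes → false
  coverage delta ≥ 26%: 83.8 ≥ 26 is true
  approvals ≥ 6: 5 ≥ 6 is false
  CI tests passing: no → false
  target branch = hotfix: develop == hotfix is false
  lint checks passing: no → false
  targets protected branch: yes → true
  NOT has merge conflicts: no → true
  lines changed ≥ 2596: 26898 ≥ 2596 is true
  PR age ≥ 67 hours: 191 ≥ 67 is true
  files changed > 191: 227 > 191 is true
  coverage delta ≥ 49.9%: 83.8 ≥ 49.9 is true
  target branch ∈ {hotfix, main}: develop is not in the set → false
  approvals < 5: 5 < 5 is false
  NOT targets protected branch: yes → false
Combine:
[1.1.1.1] exactly-one(true, false) = true
[1.1.1.2] false AND true = false
[1.1.1] true → false = false
[1.1] NOT false = true
[1.2.3] false OR false = false
[1.2] false OR false OR false = false
[1] true AND false = false
[2.1.1.1] true AND true = true
[2.1.1.2] true → true = true
[2.1.1] true OR true = true
[2.1.2.1] true AND true = true
[2.1.2.2.2.1] false OR false = false
[2.1.2.2.2] NOT false = true
[2.1.2.2] false AND true = false
[2.1.2] true OR false = true
[2.1] true → true = true
[2] NOT true = false
[root] false → false (antecedent false ⇒ implication holds) = true
Overall: true → merged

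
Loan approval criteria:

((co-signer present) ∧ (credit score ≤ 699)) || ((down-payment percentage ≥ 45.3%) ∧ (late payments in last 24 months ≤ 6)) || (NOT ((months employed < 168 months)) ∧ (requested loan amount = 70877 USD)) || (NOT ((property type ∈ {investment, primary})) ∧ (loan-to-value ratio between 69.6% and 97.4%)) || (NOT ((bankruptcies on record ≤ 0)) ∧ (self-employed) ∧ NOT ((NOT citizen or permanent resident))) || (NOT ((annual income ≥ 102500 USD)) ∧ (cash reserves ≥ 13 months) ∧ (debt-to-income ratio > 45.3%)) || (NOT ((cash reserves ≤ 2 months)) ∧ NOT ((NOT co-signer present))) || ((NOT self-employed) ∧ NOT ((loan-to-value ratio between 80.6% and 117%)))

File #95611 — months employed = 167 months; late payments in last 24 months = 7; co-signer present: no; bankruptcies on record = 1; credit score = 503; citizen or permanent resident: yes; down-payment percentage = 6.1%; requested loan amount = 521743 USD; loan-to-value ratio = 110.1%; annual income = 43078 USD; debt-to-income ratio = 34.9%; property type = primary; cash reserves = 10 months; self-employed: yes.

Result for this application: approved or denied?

Approved

Atomic conditions:
  co-signer present: no → false
  credit score ≤ 699: 503 ≤ 699 is true
  down-payment percentage ≥ 45.3%: 6.1 ≥ 45.3 is false
  late payments in last 24 months ≤ 6: 7 ≤ 6 is false
  months employed < 168 months: 167 < 168 is true
  requested loan amount = 70877 USD: 521743 == 70877 is false
  property type ∈ {investment, primary}: primary is in the set → true
  loan-to-value ratio between 69.6% and 97.4%: 110.1 in [69.6, 97.4] is false
  bankruptcies on record ≤ 0: 1 ≤ 0 is false
  self-employed: yes → true
  NOT citizen or permanent resident: yes → false
  annual income ≥ 102500 USD: 43078 ≥ 102500 is false
  cash reserves ≥ 13 months: 10 ≥ 13 is false
  debt-to-income ratio > 45.3%: 34.9 > 45.3 is false
  cash reserves ≤ 2 months: 10 ≤ 2 is false
  NOT co-signer present: no → true
  NOT self-employed: yes → false
  loan-to-value ratio between 80.6% and 117%: 110.1 in [80.6, 117] is true
Combine:
[1] false AND true = false
[2] false AND false = false
[3.1] NOT true = false
[3] false AND false = false
[4.1] NOT true = false
[4] false AND false = false
[5.1] NOT false = true
[5.3] NOT false = true
[5] true AND true AND true = true
[6.1] NOT false = true
[6] true AND false AND false = false
[7.1] NOT false = true
[7.2] NOT true = false
[7] true AND false = false
[8.2] NOT true = false
[8] false AND false = false
[root] false OR false OR false OR false OR true OR false OR false OR false = true
Overall: true → approved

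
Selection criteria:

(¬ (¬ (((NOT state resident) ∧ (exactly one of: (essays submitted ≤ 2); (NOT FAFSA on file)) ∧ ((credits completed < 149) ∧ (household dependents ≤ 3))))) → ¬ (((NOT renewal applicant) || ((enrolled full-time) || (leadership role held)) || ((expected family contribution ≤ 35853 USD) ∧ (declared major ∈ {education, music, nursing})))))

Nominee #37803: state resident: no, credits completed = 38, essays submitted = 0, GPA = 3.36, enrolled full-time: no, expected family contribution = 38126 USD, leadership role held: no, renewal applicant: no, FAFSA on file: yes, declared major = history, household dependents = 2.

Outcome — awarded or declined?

Atomic conditions:
  NOT state resident: no → true
  essays submitted ≤ 2: 0 ≤ 2 is true
  NOT FAFSA on file: yes → false
  credits completed < 149: 38 < 149 is true
  household dependents ≤ 3: 2 ≤ 3 is true
  NOT renewal applicant: no → true
  enrolled full-time: no → false
  leadership role held: no → false
  expected family contribution ≤ 35853 USD: 38126 ≤ 35853 is false
  declared major ∈ {education, music, nursing}: history is not in the set → false
Combine:
[1.1.1.2] exactly-one(true, false) = true
[1.1.1.3] true AND true = true
[1.1.1] true AND true AND true = true
[1.1] NOT true = false
[1] NOT false = true
[2.1.2] false OR false = false
[2.1.3] false AND false = false
[2.1] true OR false OR false = true
[2] NOT true = false
[root] true → false = false
Overall: false → declined

Declined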